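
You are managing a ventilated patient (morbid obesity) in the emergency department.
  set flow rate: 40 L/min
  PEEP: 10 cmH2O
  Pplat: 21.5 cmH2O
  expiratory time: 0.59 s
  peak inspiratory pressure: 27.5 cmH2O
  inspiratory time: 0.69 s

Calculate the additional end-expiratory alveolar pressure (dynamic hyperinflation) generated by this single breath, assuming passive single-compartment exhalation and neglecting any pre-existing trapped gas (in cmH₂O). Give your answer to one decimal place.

2.2

Flow: 40 L/min ÷ 60 = 0.6667 L/s.
Vt = flow × Ti = 0.6667 L/s × 0.69 s × 1000 mL/L = 460.02 mL.
R = (PIP − Pplat)/V̇ = (27.5 − 21.5) / 0.6667 = 6.0/0.6667 = 9.0 cmH2O·s/L.
C = Vt/(Pplat − PEEP) = 460.02 / (21.5 − 10) = 460.02/11.5 = 40.002 mL/cmH2O.
τ = R × C = 9.0 × 0.04 L/cmH2O = 0.36 s.
Fraction remaining = e^(−Te/τ) = e^(−0.59/0.36) = 0.1942; trapped volume = 460.02 × 0.1942 = 89.336 mL.
Additional alveolar pressure from trapping ≈ V_trapped / C = 89.336 / 40.002 = 2.233 cmH2O.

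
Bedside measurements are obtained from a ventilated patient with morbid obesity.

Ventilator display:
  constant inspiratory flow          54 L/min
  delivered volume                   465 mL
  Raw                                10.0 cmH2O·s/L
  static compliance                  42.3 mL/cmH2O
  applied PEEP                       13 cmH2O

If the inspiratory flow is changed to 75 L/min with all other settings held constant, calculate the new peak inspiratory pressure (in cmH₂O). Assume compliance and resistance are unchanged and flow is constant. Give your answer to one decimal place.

Flow: 54 L/min ÷ 60 = 0.9 L/s.
New flow: 75 L/min ÷ 60 = 1.25 L/s.
PIP = Vt/C + R·V̇ + PEEP (constant-flow equation of motion).
Only the resistive term changes: ΔPIP = R × ΔV̇ = 10.0 × (1.25 − 0.9) = 10.0 × 0.35 = 3.5 cmH2O.
Original PIP = 465/42.3 + 10.0×0.9 + 13 = 32.993 cmH2O; new PIP = 32.993 + (3.5) = 36.493 cmH2O.

36.5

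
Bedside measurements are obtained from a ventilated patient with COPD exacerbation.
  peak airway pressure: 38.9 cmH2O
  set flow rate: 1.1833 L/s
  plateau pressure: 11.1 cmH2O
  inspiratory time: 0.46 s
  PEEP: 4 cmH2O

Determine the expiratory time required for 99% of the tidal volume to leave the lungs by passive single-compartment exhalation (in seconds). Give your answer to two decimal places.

Vt = flow × Ti = 1.1833 L/s × 0.46 s × 1000 mL/L = 544.32 mL.
R = (PIP − Pplat)/V̇ = (38.9 − 11.1) / 1.1833 = 27.8/1.1833 = 23.494 cmH2O·s/L.
C = Vt/(Pplat − PEEP) = 544.32 / (11.1 − 4) = 544.32/7.1 = 76.665 mL/cmH2O.
τ = R × C = 23.494 × 0.07667 L/cmH2O = 1.801 s.
t = −τ·ln(1 − 0.99) = −1.801·ln(0.01) = 8.294 s.

8.29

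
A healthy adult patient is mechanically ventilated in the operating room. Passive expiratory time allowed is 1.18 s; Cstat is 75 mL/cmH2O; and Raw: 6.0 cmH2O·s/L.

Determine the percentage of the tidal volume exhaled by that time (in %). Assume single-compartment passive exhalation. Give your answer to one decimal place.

92.7

τ = R × C = 6.0 × 75 mL/cmH2O = 6.0 × 0.075 L/cmH2O = 0.45 s.
Passive exhalation: V(t)/V₀ = e^(−t/τ) = e^(−1.18/0.45) = 0.07264.
Fraction exhaled = 1 − 0.07264 = 0.9274 → 92.74%.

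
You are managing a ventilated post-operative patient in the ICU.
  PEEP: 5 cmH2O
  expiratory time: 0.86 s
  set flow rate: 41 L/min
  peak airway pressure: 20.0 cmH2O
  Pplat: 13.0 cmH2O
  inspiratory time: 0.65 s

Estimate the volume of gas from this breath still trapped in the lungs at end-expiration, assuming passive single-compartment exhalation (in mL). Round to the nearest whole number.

Flow: 41 L/min ÷ 60 = 0.6833 L/s.
Vt = flow × Ti = 0.6833 L/s × 0.65 s × 1000 mL/L = 444.15 mL.
R = (PIP − Pplat)/V̇ = (20.0 − 13.0) / 0.6833 = 7.0/0.6833 = 10.244 cmH2O·s/L.
C = Vt/(Pplat − PEEP) = 444.15 / (13.0 − 5) = 444.15/8.0 = 55.519 mL/cmH2O.
τ = R × C = 10.244 × 0.05552 L/cmH2O = 0.5687 s.
Fraction remaining = e^(−Te/τ) = e^(−0.86/0.5687) = 0.2204.
Trapped volume = 444.15 × 0.2204 = 97.891 mL.

98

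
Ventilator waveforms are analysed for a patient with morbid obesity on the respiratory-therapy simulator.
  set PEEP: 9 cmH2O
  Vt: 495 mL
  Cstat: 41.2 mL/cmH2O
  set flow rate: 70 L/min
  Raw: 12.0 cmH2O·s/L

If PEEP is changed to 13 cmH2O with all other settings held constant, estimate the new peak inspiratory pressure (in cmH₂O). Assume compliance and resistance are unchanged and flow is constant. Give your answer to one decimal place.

Flow: 70 L/min ÷ 60 = 1.1667 L/s.
PIP = Vt/C + R·V̇ + PEEP (constant-flow equation of motion).
Only the baseline term changes: ΔPIP = ΔPEEP = 13 − 9 = 4.0 cmH2O.
Original PIP = 495/41.2 + 12.0×1.1667 + 9 = 35.015 cmH2O; new PIP = 35.015 + (4.0) = 39.015 cmH2O.

39.0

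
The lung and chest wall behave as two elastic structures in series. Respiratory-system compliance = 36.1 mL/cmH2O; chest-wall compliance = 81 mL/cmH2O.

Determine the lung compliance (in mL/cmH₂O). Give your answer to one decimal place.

1/CL = 1/Crs − 1/Ccw.
1/CL = 1/36.1 − 1/81 = 0.01536.
CL = 65.104 mL/cmH2O.

65.1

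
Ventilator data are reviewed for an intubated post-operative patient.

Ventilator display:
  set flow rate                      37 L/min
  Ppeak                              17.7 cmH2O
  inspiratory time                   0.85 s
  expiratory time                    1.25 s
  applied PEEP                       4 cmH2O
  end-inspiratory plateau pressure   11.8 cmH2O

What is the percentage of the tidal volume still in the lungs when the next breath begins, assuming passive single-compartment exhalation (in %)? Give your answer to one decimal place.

14.3

Flow: 37 L/min ÷ 60 = 0.6167 L/s.
Vt = flow × Ti = 0.6167 L/s × 0.85 s × 1000 mL/L = 524.2 mL.
R = (PIP − Pplat)/V̇ = (17.7 − 11.8) / 0.6167 = 5.9/0.6167 = 9.567 cmH2O·s/L.
C = Vt/(Pplat − PEEP) = 524.2 / (11.8 − 4) = 524.2/7.8 = 67.205 mL/cmH2O.
τ = R × C = 9.567 × 0.06721 L/cmH2O = 0.643 s.
Fraction remaining at end-expiration = e^(−Te/τ) = e^(−1.25/0.643) = 0.1431 → 14.31%.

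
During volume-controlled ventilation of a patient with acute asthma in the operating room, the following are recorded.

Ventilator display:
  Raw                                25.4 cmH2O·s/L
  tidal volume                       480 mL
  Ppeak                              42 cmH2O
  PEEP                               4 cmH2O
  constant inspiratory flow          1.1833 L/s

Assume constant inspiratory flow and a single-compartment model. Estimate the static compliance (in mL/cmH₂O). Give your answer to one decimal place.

Equation of motion (constant flow): PIP = Vt/C + R·V̇ + PEEP.
Vt/C = PIP − R·V̇ − PEEP = 42 − 25.4×1.1833 − 4 = 42 − 30.056 − 4 = 7.944 cmH2O.
C = Vt / 7.944 = 480 / 7.944 = 60.423 mL/cmH2O.

60.4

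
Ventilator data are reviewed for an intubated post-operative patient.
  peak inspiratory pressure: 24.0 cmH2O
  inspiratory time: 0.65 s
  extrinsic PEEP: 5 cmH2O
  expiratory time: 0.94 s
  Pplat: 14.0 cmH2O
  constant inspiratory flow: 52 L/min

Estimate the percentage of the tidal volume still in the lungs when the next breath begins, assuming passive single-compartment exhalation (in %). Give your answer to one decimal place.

27.2

Flow: 52 L/min ÷ 60 = 0.8667 L/s.
Vt = flow × Ti = 0.8667 L/s × 0.65 s × 1000 mL/L = 563.36 mL.
R = (PIP − Pplat)/V̇ = (24.0 − 14.0) / 0.8667 = 10.0/0.8667 = 11.538 cmH2O·s/L.
C = Vt/(Pplat − PEEP) = 563.36 / (14.0 − 5) = 563.36/9.0 = 62.596 mL/cmH2O.
τ = R × C = 11.538 × 0.0626 L/cmH2O = 0.7223 s.
Fraction remaining at end-expiration = e^(−Te/τ) = e^(−0.94/0.7223) = 0.2722 → 27.22%.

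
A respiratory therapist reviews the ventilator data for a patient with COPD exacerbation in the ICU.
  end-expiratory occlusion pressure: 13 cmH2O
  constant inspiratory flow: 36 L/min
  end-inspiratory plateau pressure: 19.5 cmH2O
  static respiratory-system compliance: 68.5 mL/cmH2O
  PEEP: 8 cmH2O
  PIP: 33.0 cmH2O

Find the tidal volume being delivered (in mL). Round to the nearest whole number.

445

End-expiratory occlusion gives total PEEP = 13 cmH2O (intrinsic PEEP = 13 − 8 = 5). Use total PEEP for the elastic gradient.
Vt = Cstat × (Pplat − PEEPtotal) = 68.5 × (19.5 − 13) = 68.5 × 6.5 = 445.25 mL.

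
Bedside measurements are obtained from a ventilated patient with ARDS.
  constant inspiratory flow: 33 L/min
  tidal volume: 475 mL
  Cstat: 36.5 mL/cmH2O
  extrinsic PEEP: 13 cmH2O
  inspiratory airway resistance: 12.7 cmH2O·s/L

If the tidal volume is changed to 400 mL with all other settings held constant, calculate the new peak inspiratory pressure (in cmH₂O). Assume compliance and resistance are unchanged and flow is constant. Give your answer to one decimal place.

30.9

Flow: 33 L/min ÷ 60 = 0.55 L/s.
PIP = Vt/C + R·V̇ + PEEP (constant-flow equation of motion).
Only the elastic term changes: ΔPIP = ΔVt / C = (400 − 475) / 36.5 = -2.055 cmH2O.
Original PIP = 475/36.5 + 12.7×0.55 + 13 = 32.999 cmH2O; new PIP = 32.999 + (-2.055) = 30.944 cmH2O.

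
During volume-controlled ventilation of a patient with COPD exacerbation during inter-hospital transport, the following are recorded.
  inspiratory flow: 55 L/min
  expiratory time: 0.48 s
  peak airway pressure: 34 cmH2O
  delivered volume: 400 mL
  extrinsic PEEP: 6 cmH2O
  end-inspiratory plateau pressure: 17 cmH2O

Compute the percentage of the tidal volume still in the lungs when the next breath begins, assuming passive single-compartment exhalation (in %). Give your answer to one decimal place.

Flow: 55 L/min ÷ 60 = 0.9167 L/s.
R = (PIP − Pplat)/V̇ = (34 − 17) / 0.9167 = 17.0/0.9167 = 18.545 cmH2O·s/L.
C = Vt/(Pplat − PEEP) = 400.0 / (17 − 6) = 400.0/11.0 = 36.364 mL/cmH2O.
τ = R × C = 18.545 × 0.03636 L/cmH2O = 0.6743 s.
Fraction remaining at end-expiration = e^(−Te/τ) = e^(−0.48/0.6743) = 0.4907 → 49.07%.

49.1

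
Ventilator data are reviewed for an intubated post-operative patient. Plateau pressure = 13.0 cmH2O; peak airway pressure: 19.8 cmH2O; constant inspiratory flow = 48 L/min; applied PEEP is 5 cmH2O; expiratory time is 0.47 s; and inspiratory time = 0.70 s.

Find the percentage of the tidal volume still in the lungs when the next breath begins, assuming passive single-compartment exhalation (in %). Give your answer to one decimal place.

Flow: 48 L/min ÷ 60 = 0.8 L/s.
Vt = flow × Ti = 0.8 L/s × 0.70 s × 1000 mL/L = 560.0 mL.
R = (PIP − Pplat)/V̇ = (19.8 − 13.0) / 0.8 = 6.8/0.8 = 8.5 cmH2O·s/L.
C = Vt/(Pplat − PEEP) = 560.0 / (13.0 − 5) = 560.0/8.0 = 70.0 mL/cmH2O.
τ = R × C = 8.5 × 0.07 L/cmH2O = 0.595 s.
Fraction remaining at end-expiration = e^(−Te/τ) = e^(−0.47/0.595) = 0.4539 → 45.39%.

45.4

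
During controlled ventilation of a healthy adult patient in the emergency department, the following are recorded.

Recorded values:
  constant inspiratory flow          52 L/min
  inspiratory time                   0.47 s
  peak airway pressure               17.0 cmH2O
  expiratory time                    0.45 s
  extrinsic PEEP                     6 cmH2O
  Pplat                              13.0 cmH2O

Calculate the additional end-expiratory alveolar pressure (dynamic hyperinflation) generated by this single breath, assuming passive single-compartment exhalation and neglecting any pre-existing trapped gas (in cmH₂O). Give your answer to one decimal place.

1.3

Flow: 52 L/min ÷ 60 = 0.8667 L/s.
Vt = flow × Ti = 0.8667 L/s × 0.47 s × 1000 mL/L = 407.35 mL.
R = (PIP − Pplat)/V̇ = (17.0 − 13.0) / 0.8667 = 4.0/0.8667 = 4.615 cmH2O·s/L.
C = Vt/(Pplat − PEEP) = 407.35 / (13.0 − 6) = 407.35/7.0 = 58.193 mL/cmH2O.
τ = R × C = 4.615 × 0.05819 L/cmH2O = 0.2685 s.
Fraction remaining = e^(−Te/τ) = e^(−0.45/0.2685) = 0.1871; trapped volume = 407.35 × 0.1871 = 76.215 mL.
Additional alveolar pressure from trapping ≈ V_trapped / C = 76.215 / 58.193 = 1.31 cmH2O.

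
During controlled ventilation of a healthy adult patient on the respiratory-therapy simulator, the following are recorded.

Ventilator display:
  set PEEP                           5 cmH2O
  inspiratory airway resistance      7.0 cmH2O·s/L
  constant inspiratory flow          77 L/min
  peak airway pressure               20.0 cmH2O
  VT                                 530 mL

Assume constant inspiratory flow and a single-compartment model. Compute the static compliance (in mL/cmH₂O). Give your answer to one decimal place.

88.1

Flow: 77 L/min ÷ 60 = 1.2833 L/s.
Equation of motion (constant flow): PIP = Vt/C + R·V̇ + PEEP.
Vt/C = PIP − R·V̇ − PEEP = 20.0 − 7.0×1.2833 − 5 = 20.0 − 8.983 − 5 = 6.017 cmH2O.
C = Vt / 6.017 = 530 / 6.017 = 88.084 mL/cmH2O.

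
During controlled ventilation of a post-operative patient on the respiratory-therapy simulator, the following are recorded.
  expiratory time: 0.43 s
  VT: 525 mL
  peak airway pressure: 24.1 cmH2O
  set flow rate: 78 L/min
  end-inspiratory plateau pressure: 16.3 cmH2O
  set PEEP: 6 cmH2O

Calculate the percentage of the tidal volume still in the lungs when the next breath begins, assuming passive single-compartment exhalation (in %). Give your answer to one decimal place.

24.5

Flow: 78 L/min ÷ 60 = 1.3 L/s.
R = (PIP − Pplat)/V̇ = (24.1 − 16.3) / 1.3 = 7.8/1.3 = 6.0 cmH2O·s/L.
C = Vt/(Pplat − PEEP) = 525.0 / (16.3 − 6) = 525.0/10.3 = 50.971 mL/cmH2O.
τ = R × C = 6.0 × 0.05097 L/cmH2O = 0.3058 s.
Fraction remaining at end-expiration = e^(−Te/τ) = e^(−0.43/0.3058) = 0.2451 → 24.51%.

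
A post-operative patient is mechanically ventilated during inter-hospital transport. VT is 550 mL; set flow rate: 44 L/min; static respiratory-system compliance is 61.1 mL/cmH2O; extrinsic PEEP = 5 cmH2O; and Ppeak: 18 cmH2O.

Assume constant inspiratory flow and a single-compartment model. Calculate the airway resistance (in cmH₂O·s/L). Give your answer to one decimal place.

Flow: 44 L/min ÷ 60 = 0.7333 L/s.
Equation of motion (constant flow): PIP = Vt/C + R·V̇ + PEEP.
R·V̇ = PIP − Vt/C − PEEP = 18 − 550/61.1 − 5 = 18 − 9.002 − 5 = 3.998 cmH2O.
R = 3.998 / 0.7333 = 5.452 cmH2O·s/L.

5.5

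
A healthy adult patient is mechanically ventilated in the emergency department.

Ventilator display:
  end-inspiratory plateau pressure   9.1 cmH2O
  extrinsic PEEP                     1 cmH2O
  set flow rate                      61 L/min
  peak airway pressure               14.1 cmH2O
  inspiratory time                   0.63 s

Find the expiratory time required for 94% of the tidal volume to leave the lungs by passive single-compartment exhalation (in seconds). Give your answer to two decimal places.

Flow: 61 L/min ÷ 60 = 1.0167 L/s.
Vt = flow × Ti = 1.0167 L/s × 0.63 s × 1000 mL/L = 640.52 mL.
R = (PIP − Pplat)/V̇ = (14.1 − 9.1) / 1.0167 = 5.0/1.0167 = 4.918 cmH2O·s/L.
C = Vt/(Pplat − PEEP) = 640.52 / (9.1 − 1) = 640.52/8.1 = 79.077 mL/cmH2O.
τ = R × C = 4.918 × 0.07908 L/cmH2O = 0.3889 s.
t = −τ·ln(1 − 0.94) = −0.3889·ln(0.06) = 1.094 s.

1.09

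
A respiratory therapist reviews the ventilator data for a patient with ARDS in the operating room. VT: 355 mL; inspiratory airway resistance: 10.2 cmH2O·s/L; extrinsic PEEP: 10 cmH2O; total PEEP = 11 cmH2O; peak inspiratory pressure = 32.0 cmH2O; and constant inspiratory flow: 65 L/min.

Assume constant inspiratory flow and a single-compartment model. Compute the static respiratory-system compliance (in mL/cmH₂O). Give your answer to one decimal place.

Flow: 65 L/min ÷ 60 = 1.0833 L/s.
Total PEEP = 11 cmH2O (set 10 + intrinsic 1); this is the baseline alveolar pressure.
Equation of motion (constant flow): PIP = Vt/C + R·V̇ + PEEP.
Vt/C = PIP − R·V̇ − PEEP = 32.0 − 10.2×1.0833 − 11 = 32.0 − 11.05 − 11 = 9.95 cmH2O.
C = Vt / 9.95 = 355 / 9.95 = 35.678 mL/cmH2O.

35.7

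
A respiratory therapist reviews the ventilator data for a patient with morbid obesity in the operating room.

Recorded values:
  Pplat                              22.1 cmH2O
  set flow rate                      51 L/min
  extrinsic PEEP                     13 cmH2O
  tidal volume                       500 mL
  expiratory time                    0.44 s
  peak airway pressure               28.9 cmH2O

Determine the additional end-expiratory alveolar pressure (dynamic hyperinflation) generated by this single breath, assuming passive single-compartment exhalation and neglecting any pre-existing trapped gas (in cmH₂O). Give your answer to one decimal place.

3.3

Flow: 51 L/min ÷ 60 = 0.85 L/s.
R = (PIP − Pplat)/V̇ = (28.9 − 22.1) / 0.85 = 6.8/0.85 = 8.0 cmH2O·s/L.
C = Vt/(Pplat − PEEP) = 500.0 / (22.1 − 13) = 500.0/9.1 = 54.945 mL/cmH2O.
τ = R × C = 8.0 × 0.05495 L/cmH2O = 0.4396 s.
Fraction remaining = e^(−Te/τ) = e^(−0.44/0.4396) = 0.3675; trapped volume = 500.0 × 0.3675 = 183.75 mL.
Additional alveolar pressure from trapping ≈ V_trapped / C = 183.75 / 54.945 = 3.344 cmH2O.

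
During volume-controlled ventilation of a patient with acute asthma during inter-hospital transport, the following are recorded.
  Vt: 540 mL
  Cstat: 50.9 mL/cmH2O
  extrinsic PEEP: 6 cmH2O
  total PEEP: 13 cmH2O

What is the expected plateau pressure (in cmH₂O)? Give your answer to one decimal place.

End-expiratory occlusion gives total PEEP = 13 cmH2O (intrinsic PEEP = 13 − 6 = 7). Use total PEEP for the elastic gradient.
Pplat = PEEPtotal + Vt / Cstat = 13 + 540 / 50.9 = 13 + 10.609 = 23.609 cmH2O.

23.6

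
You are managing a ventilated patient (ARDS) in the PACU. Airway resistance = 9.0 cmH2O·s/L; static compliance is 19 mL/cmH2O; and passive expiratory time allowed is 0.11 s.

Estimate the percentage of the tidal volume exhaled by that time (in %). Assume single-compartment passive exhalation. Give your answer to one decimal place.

47.4

τ = R × C = 9.0 × 19 mL/cmH2O = 9.0 × 0.019 L/cmH2O = 0.171 s.
Passive exhalation: V(t)/V₀ = e^(−t/τ) = e^(−0.11/0.171) = 0.5256.
Fraction exhaled = 1 − 0.5256 = 0.4744 → 47.44%.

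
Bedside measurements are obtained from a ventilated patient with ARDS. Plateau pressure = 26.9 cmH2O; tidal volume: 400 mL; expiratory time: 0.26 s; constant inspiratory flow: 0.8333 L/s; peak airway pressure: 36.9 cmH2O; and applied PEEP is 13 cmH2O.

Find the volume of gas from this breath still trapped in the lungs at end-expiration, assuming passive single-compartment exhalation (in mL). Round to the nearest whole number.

188

R = (PIP − Pplat)/V̇ = (36.9 − 26.9) / 0.8333 = 10.0/0.8333 = 12.0 cmH2O·s/L.
C = Vt/(Pplat − PEEP) = 400.0 / (26.9 − 13) = 400.0/13.9 = 28.777 mL/cmH2O.
τ = R × C = 12.0 × 0.02878 L/cmH2O = 0.3454 s.
Fraction remaining = e^(−Te/τ) = e^(−0.26/0.3454) = 0.4711.
Trapped volume = 400.0 × 0.4711 = 188.44 mL.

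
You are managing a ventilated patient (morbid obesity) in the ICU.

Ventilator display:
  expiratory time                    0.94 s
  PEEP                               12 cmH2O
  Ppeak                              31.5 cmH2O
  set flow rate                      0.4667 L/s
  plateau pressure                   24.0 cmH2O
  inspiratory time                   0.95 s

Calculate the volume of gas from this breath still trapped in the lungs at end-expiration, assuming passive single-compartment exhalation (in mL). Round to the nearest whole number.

91

Vt = flow × Ti = 0.4667 L/s × 0.95 s × 1000 mL/L = 443.37 mL.
R = (PIP − Pplat)/V̇ = (31.5 − 24.0) / 0.4667 = 7.5/0.4667 = 16.07 cmH2O·s/L.
C = Vt/(Pplat − PEEP) = 443.37 / (24.0 − 12) = 443.37/12.0 = 36.948 mL/cmH2O.
τ = R × C = 16.07 × 0.03695 L/cmH2O = 0.5938 s.
Fraction remaining = e^(−Te/τ) = e^(−0.94/0.5938) = 0.2054.
Trapped volume = 443.37 × 0.2054 = 91.068 mL.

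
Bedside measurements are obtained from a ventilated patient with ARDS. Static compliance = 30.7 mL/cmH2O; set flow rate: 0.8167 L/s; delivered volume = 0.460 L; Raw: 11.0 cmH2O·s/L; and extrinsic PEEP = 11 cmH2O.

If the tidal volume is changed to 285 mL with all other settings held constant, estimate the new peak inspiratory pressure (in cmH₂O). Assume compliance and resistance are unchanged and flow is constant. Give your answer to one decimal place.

PIP = Vt/C + R·V̇ + PEEP (constant-flow equation of motion).
Only the elastic term changes: ΔPIP = ΔVt / C = (285 − 460) / 30.7 = -5.7 cmH2O.
Original PIP = 460/30.7 + 11.0×0.8167 + 11 = 34.967 cmH2O; new PIP = 34.967 + (-5.7) = 29.267 cmH2O.

29.3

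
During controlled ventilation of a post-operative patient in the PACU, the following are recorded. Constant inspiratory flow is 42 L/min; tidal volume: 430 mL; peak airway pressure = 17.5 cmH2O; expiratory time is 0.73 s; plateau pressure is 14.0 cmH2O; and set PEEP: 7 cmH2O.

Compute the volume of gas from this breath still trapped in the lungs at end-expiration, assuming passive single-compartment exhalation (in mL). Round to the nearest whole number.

Flow: 42 L/min ÷ 60 = 0.7 L/s.
R = (PIP − Pplat)/V̇ = (17.5 − 14.0) / 0.7 = 3.5/0.7 = 5.0 cmH2O·s/L.
C = Vt/(Pplat − PEEP) = 430.0 / (14.0 − 7) = 430.0/7.0 = 61.429 mL/cmH2O.
τ = R × C = 5.0 × 0.06143 L/cmH2O = 0.3072 s.
Fraction remaining = e^(−Te/τ) = e^(−0.73/0.3072) = 0.09289.
Trapped volume = 430.0 × 0.09289 = 39.943 mL.

40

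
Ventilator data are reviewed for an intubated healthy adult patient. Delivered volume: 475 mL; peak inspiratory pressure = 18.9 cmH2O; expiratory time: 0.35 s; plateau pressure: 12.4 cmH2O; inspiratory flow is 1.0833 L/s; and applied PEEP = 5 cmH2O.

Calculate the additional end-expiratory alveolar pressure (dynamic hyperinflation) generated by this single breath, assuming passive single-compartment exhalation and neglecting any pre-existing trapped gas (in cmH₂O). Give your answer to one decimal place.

R = (PIP − Pplat)/V̇ = (18.9 − 12.4) / 1.0833 = 6.5/1.0833 = 6.0 cmH2O·s/L.
C = Vt/(Pplat − PEEP) = 475.0 / (12.4 − 5) = 475.0/7.4 = 64.189 mL/cmH2O.
τ = R × C = 6.0 × 0.06419 L/cmH2O = 0.3851 s.
Fraction remaining = e^(−Te/τ) = e^(−0.35/0.3851) = 0.403; trapped volume = 475.0 × 0.403 = 191.43 mL.
Additional alveolar pressure from trapping ≈ V_trapped / C = 191.43 / 64.189 = 2.982 cmH2O.

3.0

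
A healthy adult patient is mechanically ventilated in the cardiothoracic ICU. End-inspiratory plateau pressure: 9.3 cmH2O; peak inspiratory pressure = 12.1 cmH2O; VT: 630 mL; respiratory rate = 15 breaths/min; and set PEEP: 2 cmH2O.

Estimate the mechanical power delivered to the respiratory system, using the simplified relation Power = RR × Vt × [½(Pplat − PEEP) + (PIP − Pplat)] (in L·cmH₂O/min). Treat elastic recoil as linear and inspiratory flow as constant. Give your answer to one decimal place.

61.0

Per-breath work = Vt × [½(Pplat−PEEP) + (PIP−Pplat)] = 0.630 × [0.5×7.3 + 2.8] = 0.630 × 6.45 = 4.064 L·cmH2O.
Power = 15 × 4.064 = 60.96 L·cmH2O/min.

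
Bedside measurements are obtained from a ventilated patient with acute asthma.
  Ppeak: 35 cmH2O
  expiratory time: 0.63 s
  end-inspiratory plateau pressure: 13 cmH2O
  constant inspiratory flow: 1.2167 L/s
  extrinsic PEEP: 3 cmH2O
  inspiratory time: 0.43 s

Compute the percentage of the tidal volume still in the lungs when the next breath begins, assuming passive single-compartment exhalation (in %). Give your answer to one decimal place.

Vt = flow × Ti = 1.2167 L/s × 0.43 s × 1000 mL/L = 523.18 mL.
R = (PIP − Pplat)/V̇ = (35 − 13) / 1.2167 = 22.0/1.2167 = 18.082 cmH2O·s/L.
C = Vt/(Pplat − PEEP) = 523.18 / (13 − 3) = 523.18/10.0 = 52.318 mL/cmH2O.
τ = R × C = 18.082 × 0.05232 L/cmH2O = 0.9461 s.
Fraction remaining at end-expiration = e^(−Te/τ) = e^(−0.63/0.9461) = 0.5138 → 51.38%.

51.4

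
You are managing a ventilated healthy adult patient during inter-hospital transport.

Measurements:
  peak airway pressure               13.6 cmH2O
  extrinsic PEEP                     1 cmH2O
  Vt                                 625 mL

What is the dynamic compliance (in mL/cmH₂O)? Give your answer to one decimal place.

49.6

Dynamic compliance = Vt / (PIP − PEEP) = 625 / (13.6 − 1) = 625 / 12.6 = 49.603 mL/cmH2O.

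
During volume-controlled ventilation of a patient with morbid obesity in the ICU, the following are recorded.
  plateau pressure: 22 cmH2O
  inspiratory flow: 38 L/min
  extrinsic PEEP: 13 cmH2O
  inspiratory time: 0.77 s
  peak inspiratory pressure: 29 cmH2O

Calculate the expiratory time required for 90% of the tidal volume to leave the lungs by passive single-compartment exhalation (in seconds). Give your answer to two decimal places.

Flow: 38 L/min ÷ 60 = 0.6333 L/s.
Vt = flow × Ti = 0.6333 L/s × 0.77 s × 1000 mL/L = 487.64 mL.
R = (PIP − Pplat)/V̇ = (29 − 22) / 0.6333 = 7.0/0.6333 = 11.053 cmH2O·s/L.
C = Vt/(Pplat − PEEP) = 487.64 / (22 − 13) = 487.64/9.0 = 54.182 mL/cmH2O.
τ = R × C = 11.053 × 0.05418 L/cmH2O = 0.5989 s.
t = −τ·ln(1 − 0.90) = −0.5989·ln(0.1) = 1.379 s.

1.38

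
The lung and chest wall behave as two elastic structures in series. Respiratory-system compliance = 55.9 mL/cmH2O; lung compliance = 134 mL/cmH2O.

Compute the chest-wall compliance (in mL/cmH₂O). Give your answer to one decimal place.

1/Ccw = 1/Crs − 1/CL.
1/Ccw = 1/55.9 − 1/134 = 0.01043.
Ccw = 95.877 mL/cmH2O.

95.9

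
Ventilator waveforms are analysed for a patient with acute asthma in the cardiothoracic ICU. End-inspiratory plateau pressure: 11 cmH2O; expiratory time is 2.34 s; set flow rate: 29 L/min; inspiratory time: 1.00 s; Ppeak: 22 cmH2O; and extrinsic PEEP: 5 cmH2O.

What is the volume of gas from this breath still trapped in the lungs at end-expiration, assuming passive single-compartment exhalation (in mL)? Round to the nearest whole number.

Flow: 29 L/min ÷ 60 = 0.4833 L/s.
Vt = flow × Ti = 0.4833 L/s × 1.00 s × 1000 mL/L = 483.3 mL.
R = (PIP − Pplat)/V̇ = (22 − 11) / 0.4833 = 11.0/0.4833 = 22.76 cmH2O·s/L.
C = Vt/(Pplat − PEEP) = 483.3 / (11 − 5) = 483.3/6.0 = 80.55 mL/cmH2O.
τ = R × C = 22.76 × 0.08055 L/cmH2O = 1.833 s.
Fraction remaining = e^(−Te/τ) = e^(−2.34/1.833) = 0.279.
Trapped volume = 483.3 × 0.279 = 134.84 mL.

135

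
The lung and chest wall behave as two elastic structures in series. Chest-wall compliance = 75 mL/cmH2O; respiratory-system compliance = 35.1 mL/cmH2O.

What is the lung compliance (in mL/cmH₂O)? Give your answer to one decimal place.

1/CL = 1/Crs − 1/Ccw.
1/CL = 1/35.1 − 1/75 = 0.01516.
CL = 65.963 mL/cmH2O.

66.0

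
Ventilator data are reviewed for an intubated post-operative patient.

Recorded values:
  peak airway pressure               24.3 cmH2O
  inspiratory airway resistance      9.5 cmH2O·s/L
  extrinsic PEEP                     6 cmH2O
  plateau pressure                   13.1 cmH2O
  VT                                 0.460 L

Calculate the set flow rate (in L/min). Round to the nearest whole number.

flow = (PIP − Pplat) / Raw = (24.3 − 13.1) / 9.5 = 1.179 L/s × 60 = 70.74 L/min.

71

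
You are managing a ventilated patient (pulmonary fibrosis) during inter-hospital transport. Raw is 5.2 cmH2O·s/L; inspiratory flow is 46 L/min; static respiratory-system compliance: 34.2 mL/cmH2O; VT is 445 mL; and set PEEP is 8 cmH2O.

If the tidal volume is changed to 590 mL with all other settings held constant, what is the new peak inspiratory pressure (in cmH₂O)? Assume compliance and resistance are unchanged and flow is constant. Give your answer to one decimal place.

29.2

Flow: 46 L/min ÷ 60 = 0.7667 L/s.
PIP = Vt/C + R·V̇ + PEEP (constant-flow equation of motion).
Only the elastic term changes: ΔPIP = ΔVt / C = (590 − 445) / 34.2 = 4.24 cmH2O.
Original PIP = 445/34.2 + 5.2×0.7667 + 8 = 24.999 cmH2O; new PIP = 24.999 + (4.24) = 29.239 cmH2O.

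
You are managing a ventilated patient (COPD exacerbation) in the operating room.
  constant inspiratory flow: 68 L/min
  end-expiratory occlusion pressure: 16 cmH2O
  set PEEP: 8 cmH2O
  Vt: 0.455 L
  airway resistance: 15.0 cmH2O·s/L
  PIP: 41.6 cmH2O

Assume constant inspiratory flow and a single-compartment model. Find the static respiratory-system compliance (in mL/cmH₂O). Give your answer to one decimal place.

Flow: 68 L/min ÷ 60 = 1.1333 L/s.
Total PEEP = 16 cmH2O (set 8 + intrinsic 8); this is the baseline alveolar pressure.
Equation of motion (constant flow): PIP = Vt/C + R·V̇ + PEEP.
Vt/C = PIP − R·V̇ − PEEP = 41.6 − 15.0×1.1333 − 16 = 41.6 − 17.0 − 16 = 8.6 cmH2O.
C = Vt / 8.6 = 455 / 8.6 = 52.907 mL/cmH2O.

52.9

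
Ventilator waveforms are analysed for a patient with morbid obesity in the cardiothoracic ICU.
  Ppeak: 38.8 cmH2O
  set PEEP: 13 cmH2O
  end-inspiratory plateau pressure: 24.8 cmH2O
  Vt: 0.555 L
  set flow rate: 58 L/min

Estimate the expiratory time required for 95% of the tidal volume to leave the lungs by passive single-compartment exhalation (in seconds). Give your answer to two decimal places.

2.04

Flow: 58 L/min ÷ 60 = 0.9667 L/s.
R = (PIP − Pplat)/V̇ = (38.8 − 24.8) / 0.9667 = 14.0/0.9667 = 14.482 cmH2O·s/L.
C = Vt/(Pplat − PEEP) = 555.0 / (24.8 − 13) = 555.0/11.8 = 47.034 mL/cmH2O.
τ = R × C = 14.482 × 0.04703 L/cmH2O = 0.6811 s.
t = −τ·ln(1 − 0.95) = −0.6811·ln(0.05) = 2.04 s.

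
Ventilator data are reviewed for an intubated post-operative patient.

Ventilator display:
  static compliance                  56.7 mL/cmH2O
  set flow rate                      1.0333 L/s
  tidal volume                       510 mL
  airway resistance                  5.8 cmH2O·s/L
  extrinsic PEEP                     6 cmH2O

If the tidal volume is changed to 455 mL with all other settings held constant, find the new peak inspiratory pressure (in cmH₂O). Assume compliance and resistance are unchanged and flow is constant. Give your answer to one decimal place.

20.0

PIP = Vt/C + R·V̇ + PEEP (constant-flow equation of motion).
Only the elastic term changes: ΔPIP = ΔVt / C = (455 − 510) / 56.7 = -0.97 cmH2O.
Original PIP = 510/56.7 + 5.8×1.0333 + 6 = 20.988 cmH2O; new PIP = 20.988 + (-0.97) = 20.018 cmH2O.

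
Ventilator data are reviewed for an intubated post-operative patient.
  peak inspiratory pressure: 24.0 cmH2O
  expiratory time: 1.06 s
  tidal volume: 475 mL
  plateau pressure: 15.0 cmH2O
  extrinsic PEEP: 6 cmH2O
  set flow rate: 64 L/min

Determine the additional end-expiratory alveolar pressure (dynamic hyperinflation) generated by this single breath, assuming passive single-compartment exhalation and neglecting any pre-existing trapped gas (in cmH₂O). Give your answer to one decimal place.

Flow: 64 L/min ÷ 60 = 1.0667 L/s.
R = (PIP − Pplat)/V̇ = (24.0 − 15.0) / 1.0667 = 9.0/1.0667 = 8.437 cmH2O·s/L.
C = Vt/(Pplat − PEEP) = 475.0 / (15.0 − 6) = 475.0/9.0 = 52.778 mL/cmH2O.
τ = R × C = 8.437 × 0.05278 L/cmH2O = 0.4453 s.
Fraction remaining = e^(−Te/τ) = e^(−1.06/0.4453) = 0.09251; trapped volume = 475.0 × 0.09251 = 43.942 mL.
Additional alveolar pressure from trapping ≈ V_trapped / C = 43.942 / 52.778 = 0.8326 cmH2O.

0.8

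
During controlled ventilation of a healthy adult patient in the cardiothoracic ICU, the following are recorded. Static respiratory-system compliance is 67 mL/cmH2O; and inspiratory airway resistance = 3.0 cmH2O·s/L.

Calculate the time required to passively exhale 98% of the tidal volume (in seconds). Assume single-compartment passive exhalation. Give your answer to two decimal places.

τ = R × C = 3.0 × 67 mL/cmH2O = 3.0 × 0.067 L/cmH2O = 0.201 s.
Exhaled fraction f = 1 − e^(−t/τ) → t = −τ·ln(1 − f) = −0.201·ln(0.02) = 0.7863 s.

0.79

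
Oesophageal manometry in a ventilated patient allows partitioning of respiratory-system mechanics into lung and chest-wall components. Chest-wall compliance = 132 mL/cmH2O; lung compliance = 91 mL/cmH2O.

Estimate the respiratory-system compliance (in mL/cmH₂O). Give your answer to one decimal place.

Lung and chest wall are elastances in series: 1/Crs = 1/CL + 1/Ccw.
1/Crs = 1/91 + 1/132 = 0.01856.
Crs = 53.879 mL/cmH2O.

53.9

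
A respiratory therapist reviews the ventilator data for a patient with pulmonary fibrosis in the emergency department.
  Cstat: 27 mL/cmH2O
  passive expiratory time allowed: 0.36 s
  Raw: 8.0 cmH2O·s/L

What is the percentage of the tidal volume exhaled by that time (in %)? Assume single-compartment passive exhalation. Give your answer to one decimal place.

81.1

τ = R × C = 8.0 × 27 mL/cmH2O = 8.0 × 0.027 L/cmH2O = 0.216 s.
Passive exhalation: V(t)/V₀ = e^(−t/τ) = e^(−0.36/0.216) = 0.1889.
Fraction exhaled = 1 − 0.1889 = 0.8111 → 81.11%.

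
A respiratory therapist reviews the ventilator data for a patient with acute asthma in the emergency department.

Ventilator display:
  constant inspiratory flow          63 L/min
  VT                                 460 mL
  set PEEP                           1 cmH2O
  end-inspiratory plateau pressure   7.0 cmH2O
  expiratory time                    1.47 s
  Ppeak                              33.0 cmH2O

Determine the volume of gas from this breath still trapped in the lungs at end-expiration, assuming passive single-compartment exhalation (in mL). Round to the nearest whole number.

212

Flow: 63 L/min ÷ 60 = 1.05 L/s.
R = (PIP − Pplat)/V̇ = (33.0 − 7.0) / 1.05 = 26.0/1.05 = 24.762 cmH2O·s/L.
C = Vt/(Pplat − PEEP) = 460.0 / (7.0 − 1) = 460.0/6.0 = 76.667 mL/cmH2O.
τ = R × C = 24.762 × 0.07667 L/cmH2O = 1.899 s.
Fraction remaining = e^(−Te/τ) = e^(−1.47/1.899) = 0.4611.
Trapped volume = 460.0 × 0.4611 = 212.11 mL.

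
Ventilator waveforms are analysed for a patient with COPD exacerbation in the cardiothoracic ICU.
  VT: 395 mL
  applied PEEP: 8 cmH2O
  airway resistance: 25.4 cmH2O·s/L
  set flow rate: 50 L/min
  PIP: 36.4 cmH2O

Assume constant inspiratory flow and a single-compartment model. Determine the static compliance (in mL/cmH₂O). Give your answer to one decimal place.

Flow: 50 L/min ÷ 60 = 0.8333 L/s.
Equation of motion (constant flow): PIP = Vt/C + R·V̇ + PEEP.
Vt/C = PIP − R·V̇ − PEEP = 36.4 − 25.4×0.8333 − 8 = 36.4 − 21.166 − 8 = 7.234 cmH2O.
C = Vt / 7.234 = 395 / 7.234 = 54.603 mL/cmH2O.

54.6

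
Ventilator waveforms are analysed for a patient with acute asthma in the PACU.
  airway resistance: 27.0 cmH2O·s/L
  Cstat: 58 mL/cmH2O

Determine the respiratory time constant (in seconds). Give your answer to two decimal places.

1.57

τ = R × C = 27.0 × 58 mL/cmH2O = 27.0 × 0.058 L/cmH2O = 1.566 s.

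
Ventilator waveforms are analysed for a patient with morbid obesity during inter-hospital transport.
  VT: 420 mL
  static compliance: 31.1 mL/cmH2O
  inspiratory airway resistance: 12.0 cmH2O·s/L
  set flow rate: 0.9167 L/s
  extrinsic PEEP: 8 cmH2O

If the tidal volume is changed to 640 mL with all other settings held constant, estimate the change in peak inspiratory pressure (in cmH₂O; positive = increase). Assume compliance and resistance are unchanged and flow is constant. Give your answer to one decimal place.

7.1

PIP = Vt/C + R·V̇ + PEEP (constant-flow equation of motion).
Only the elastic term changes: ΔPIP = ΔVt / C = (640 − 420) / 31.1 = 7.074 cmH2O.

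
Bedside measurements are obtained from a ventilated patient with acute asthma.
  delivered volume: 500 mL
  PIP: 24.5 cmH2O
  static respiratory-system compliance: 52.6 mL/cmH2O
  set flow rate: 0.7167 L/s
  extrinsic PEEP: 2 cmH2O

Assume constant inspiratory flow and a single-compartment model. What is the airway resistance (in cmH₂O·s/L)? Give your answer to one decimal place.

18.1

Equation of motion (constant flow): PIP = Vt/C + R·V̇ + PEEP.
R·V̇ = PIP − Vt/C − PEEP = 24.5 − 500/52.6 − 2 = 24.5 − 9.506 − 2 = 12.994 cmH2O.
R = 12.994 / 0.7167 = 18.13 cmH2O·s/L.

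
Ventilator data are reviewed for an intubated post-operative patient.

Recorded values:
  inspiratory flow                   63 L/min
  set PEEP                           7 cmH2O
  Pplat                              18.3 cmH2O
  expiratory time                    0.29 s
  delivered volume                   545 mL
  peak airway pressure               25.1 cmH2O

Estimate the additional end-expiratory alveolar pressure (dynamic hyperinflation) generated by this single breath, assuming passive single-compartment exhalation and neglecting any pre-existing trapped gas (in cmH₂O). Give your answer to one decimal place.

4.5

Flow: 63 L/min ÷ 60 = 1.05 L/s.
R = (PIP − Pplat)/V̇ = (25.1 − 18.3) / 1.05 = 6.8/1.05 = 6.476 cmH2O·s/L.
C = Vt/(Pplat − PEEP) = 545.0 / (18.3 − 7) = 545.0/11.3 = 48.23 mL/cmH2O.
τ = R × C = 6.476 × 0.04823 L/cmH2O = 0.3123 s.
Fraction remaining = e^(−Te/τ) = e^(−0.29/0.3123) = 0.3951; trapped volume = 545.0 × 0.3951 = 215.33 mL.
Additional alveolar pressure from trapping ≈ V_trapped / C = 215.33 / 48.23 = 4.465 cmH2O.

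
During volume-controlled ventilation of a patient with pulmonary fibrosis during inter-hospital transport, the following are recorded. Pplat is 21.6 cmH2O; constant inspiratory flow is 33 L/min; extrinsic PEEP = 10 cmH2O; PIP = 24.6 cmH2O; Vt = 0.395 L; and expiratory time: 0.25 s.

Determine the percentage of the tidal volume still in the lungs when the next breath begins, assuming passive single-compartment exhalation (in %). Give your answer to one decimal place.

26.0

Flow: 33 L/min ÷ 60 = 0.55 L/s.
R = (PIP − Pplat)/V̇ = (24.6 − 21.6) / 0.55 = 3.0/0.55 = 5.455 cmH2O·s/L.
C = Vt/(Pplat − PEEP) = 395.0 / (21.6 − 10) = 395.0/11.6 = 34.052 mL/cmH2O.
τ = R × C = 5.455 × 0.03405 L/cmH2O = 0.1857 s.
Fraction remaining at end-expiration = e^(−Te/τ) = e^(−0.25/0.1857) = 0.2602 → 26.02%.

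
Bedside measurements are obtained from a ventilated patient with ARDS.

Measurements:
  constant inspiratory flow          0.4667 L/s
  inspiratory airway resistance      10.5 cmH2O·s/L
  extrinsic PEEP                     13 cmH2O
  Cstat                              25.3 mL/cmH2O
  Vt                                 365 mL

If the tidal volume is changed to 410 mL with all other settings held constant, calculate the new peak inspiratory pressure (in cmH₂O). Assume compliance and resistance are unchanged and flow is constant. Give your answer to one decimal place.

34.1

PIP = Vt/C + R·V̇ + PEEP (constant-flow equation of motion).
Only the elastic term changes: ΔPIP = ΔVt / C = (410 − 365) / 25.3 = 1.779 cmH2O.
Original PIP = 365/25.3 + 10.5×0.4667 + 13 = 32.327 cmH2O; new PIP = 32.327 + (1.779) = 34.106 cmH2O.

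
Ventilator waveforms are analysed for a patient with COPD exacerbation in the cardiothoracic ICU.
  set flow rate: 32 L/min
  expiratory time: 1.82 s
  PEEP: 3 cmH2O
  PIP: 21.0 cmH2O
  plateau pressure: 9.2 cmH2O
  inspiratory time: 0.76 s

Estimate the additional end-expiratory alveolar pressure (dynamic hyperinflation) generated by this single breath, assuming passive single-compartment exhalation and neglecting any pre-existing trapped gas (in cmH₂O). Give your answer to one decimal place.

Flow: 32 L/min ÷ 60 = 0.5333 L/s.
Vt = flow × Ti = 0.5333 L/s × 0.76 s × 1000 mL/L = 405.31 mL.
R = (PIP − Pplat)/V̇ = (21.0 − 9.2) / 0.5333 = 11.8/0.5333 = 22.126 cmH2O·s/L.
C = Vt/(Pplat − PEEP) = 405.31 / (9.2 − 3) = 405.31/6.2 = 65.373 mL/cmH2O.
τ = R × C = 22.126 × 0.06537 L/cmH2O = 1.446 s.
Fraction remaining = e^(−Te/τ) = e^(−1.82/1.446) = 0.284; trapped volume = 405.31 × 0.284 = 115.11 mL.
Additional alveolar pressure from trapping ≈ V_trapped / C = 115.11 / 65.373 = 1.761 cmH2O.

1.8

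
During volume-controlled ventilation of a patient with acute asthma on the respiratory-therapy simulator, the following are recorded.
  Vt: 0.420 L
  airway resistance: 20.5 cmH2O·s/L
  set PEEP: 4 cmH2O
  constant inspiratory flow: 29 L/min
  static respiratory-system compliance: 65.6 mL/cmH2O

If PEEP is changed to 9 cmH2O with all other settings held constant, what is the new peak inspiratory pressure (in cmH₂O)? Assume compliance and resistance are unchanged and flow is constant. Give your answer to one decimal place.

25.3

Flow: 29 L/min ÷ 60 = 0.4833 L/s.
PIP = Vt/C + R·V̇ + PEEP (constant-flow equation of motion).
Only the baseline term changes: ΔPIP = ΔPEEP = 9 − 4 = 5.0 cmH2O.
Original PIP = 420/65.6 + 20.5×0.4833 + 4 = 20.31 cmH2O; new PIP = 20.31 + (5.0) = 25.31 cmH2O.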